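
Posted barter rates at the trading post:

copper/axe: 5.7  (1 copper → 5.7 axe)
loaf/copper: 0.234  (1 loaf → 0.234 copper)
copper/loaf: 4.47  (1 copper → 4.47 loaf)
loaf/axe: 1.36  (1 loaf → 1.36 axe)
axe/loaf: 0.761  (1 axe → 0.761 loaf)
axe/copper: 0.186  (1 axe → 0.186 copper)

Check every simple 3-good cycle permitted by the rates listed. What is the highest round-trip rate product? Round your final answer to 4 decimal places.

axe→copper→loaf→axe: 0.186 × 4.47 × 1.36 = 1.13073
axe→loaf→copper→axe: 0.761 × 0.234 × 5.7 = 1.01502
Maximum is axe→copper→loaf→axe at 1.1307; arbitrage exists.

1.1307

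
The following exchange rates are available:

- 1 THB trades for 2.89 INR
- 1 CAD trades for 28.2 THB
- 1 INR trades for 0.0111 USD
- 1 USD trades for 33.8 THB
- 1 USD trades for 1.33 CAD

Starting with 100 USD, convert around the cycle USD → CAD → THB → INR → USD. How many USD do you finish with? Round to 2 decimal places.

120.32

100 USD × 1.33 = 133 CAD
133 CAD × 28.2 = 3750.6 THB
3750.6 THB × 2.89 = 10839.234 INR
10839.234 INR × 0.0111 = 120.3154974 USD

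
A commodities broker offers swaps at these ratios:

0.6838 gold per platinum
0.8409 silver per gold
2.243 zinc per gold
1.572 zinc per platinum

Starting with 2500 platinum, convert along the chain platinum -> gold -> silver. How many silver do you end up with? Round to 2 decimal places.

2500 platinum × 0.6838 = 1709.5 gold
1709.5 gold × 0.8409 = 1437.51855 silver

1437.52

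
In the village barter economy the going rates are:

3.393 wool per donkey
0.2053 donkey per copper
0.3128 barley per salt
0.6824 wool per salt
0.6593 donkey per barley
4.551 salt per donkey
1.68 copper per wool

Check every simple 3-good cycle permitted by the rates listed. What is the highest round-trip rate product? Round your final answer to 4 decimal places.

1.1703

copper→donkey→wool→copper: 0.2053 × 3.393 × 1.68 = 1.17026
salt→barley→donkey→salt: 0.3128 × 0.6593 × 4.551 = 0.93855
Maximum is copper→donkey→wool→copper at 1.1703; arbitrage exists.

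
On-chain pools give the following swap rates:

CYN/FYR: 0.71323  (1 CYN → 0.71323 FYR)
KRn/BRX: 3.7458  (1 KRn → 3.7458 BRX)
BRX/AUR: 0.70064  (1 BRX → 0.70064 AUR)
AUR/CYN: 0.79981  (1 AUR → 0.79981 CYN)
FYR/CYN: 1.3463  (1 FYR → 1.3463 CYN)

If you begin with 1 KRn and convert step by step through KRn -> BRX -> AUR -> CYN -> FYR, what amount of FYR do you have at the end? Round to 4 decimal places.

1 KRn × 3.7458 = 3.7458 BRX
3.7458 BRX × 0.70064 = 2.624457312 AUR
2.624457312 AUR × 0.79981 = 2.09906720271072 CYN
2.09906720271072 CYN × 0.71323 = 1.4971177009893668256 FYR

1.4971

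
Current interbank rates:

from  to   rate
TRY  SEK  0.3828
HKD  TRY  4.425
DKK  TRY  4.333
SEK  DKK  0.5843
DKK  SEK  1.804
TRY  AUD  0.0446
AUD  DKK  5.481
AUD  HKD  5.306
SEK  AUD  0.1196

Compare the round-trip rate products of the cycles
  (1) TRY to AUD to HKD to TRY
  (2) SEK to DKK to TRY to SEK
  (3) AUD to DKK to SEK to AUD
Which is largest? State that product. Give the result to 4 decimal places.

1.1826

(1) 0.0446 × 5.306 × 4.425 = 1.04717
(2) 0.5843 × 4.333 × 0.3828 = 0.96916
(3) 5.481 × 1.804 × 0.1196 = 1.18257
Highest is cycle (3) at 1.1826 (>1, arbitrage).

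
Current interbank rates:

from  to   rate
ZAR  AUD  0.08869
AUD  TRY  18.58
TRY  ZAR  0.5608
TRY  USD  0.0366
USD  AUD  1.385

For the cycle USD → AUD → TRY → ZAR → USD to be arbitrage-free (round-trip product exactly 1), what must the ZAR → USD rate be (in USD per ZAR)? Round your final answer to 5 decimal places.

Known legs of the cycle: 1.385 × 18.58 × 0.5608 = 14.43123464
For no arbitrage the full-cycle product must be 1, so the missing rate is 1 / 14.43123464 ≈ 0.0692941.

0.06929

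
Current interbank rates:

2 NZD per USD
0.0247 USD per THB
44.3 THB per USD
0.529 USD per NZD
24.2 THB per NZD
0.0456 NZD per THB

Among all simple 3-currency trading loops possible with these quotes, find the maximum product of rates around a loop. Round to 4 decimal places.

USD→NZD→THB→USD: 2 × 24.2 × 0.0247 = 1.19548
USD→THB→NZD→USD: 44.3 × 0.0456 × 0.529 = 1.06862
Maximum is USD→NZD→THB→USD at 1.1955; arbitrage exists.

1.1955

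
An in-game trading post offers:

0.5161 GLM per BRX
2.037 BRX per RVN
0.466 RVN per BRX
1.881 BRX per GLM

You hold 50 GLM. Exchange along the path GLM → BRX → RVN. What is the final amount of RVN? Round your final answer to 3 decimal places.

43.827

50 GLM × 1.881 = 94.05 BRX
94.05 BRX × 0.466 = 43.8273 RVN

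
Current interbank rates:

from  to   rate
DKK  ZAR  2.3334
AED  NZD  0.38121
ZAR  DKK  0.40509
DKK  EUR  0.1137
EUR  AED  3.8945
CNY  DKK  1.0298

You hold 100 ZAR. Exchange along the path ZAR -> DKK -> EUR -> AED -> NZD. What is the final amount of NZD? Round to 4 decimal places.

6.8380

100 ZAR × 0.40509 = 40.509 DKK
40.509 DKK × 0.1137 = 4.6058733 EUR
4.6058733 EUR × 3.8945 = 17.93757356685 AED
17.93757356685 AED × 0.38121 = 6.8379824194188885 NZD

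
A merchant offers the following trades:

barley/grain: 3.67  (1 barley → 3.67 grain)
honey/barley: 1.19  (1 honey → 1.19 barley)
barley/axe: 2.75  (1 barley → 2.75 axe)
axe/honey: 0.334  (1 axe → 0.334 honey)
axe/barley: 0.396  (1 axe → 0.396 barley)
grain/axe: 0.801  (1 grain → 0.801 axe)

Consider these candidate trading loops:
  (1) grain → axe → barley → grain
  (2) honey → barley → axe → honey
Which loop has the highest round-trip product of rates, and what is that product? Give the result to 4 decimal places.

1.1641

(1) 0.801 × 0.396 × 3.67 = 1.16411
(2) 1.19 × 2.75 × 0.334 = 1.09302
Highest is cycle (1) at 1.1641 (>1, arbitrage).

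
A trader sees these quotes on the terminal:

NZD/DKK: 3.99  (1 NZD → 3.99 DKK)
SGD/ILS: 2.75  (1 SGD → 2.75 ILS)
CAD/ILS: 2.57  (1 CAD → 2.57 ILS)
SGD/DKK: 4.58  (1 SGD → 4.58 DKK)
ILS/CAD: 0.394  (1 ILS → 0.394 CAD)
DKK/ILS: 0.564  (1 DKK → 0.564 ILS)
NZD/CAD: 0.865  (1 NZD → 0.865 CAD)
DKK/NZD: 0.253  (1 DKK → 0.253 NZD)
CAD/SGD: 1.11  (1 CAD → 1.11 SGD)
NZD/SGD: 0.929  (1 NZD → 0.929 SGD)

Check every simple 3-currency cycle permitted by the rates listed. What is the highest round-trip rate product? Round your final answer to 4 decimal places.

1.2027

SGD→ILS→CAD→SGD: 2.75 × 0.394 × 1.11 = 1.20269
NZD→SGD→DKK→NZD: 0.929 × 4.58 × 0.253 = 1.07647
Maximum is SGD→ILS→CAD→SGD at 1.2027; arbitrage exists.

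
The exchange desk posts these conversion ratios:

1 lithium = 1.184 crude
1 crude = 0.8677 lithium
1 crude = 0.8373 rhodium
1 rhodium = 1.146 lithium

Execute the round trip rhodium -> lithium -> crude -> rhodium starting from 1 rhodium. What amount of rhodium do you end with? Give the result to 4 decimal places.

1.1361

1 rhodium × 1.146 = 1.146 lithium
1.146 lithium × 1.184 = 1.356864 crude
1.356864 crude × 0.8373 = 1.1361022272 rhodium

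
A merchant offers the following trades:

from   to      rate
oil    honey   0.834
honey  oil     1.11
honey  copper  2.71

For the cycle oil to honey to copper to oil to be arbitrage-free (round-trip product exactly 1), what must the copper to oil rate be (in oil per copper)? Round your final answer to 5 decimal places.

0.44245

Known legs of the cycle: 0.834 × 2.71 = 2.26014
For no arbitrage the full-cycle product must be 1, so the missing rate is 1 / 2.26014 ≈ 0.4424505.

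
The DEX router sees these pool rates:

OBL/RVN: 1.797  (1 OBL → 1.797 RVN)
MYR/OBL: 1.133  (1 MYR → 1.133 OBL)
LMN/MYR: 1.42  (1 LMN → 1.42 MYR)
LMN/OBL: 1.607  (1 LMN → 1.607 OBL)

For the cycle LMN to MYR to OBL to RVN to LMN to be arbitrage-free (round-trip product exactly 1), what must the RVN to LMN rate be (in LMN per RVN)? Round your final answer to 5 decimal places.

Known legs of the cycle: 1.42 × 1.133 × 1.797 = 2.89112142
For no arbitrage the full-cycle product must be 1, so the missing rate is 1 / 2.89112142 ≈ 0.3458865.

0.34589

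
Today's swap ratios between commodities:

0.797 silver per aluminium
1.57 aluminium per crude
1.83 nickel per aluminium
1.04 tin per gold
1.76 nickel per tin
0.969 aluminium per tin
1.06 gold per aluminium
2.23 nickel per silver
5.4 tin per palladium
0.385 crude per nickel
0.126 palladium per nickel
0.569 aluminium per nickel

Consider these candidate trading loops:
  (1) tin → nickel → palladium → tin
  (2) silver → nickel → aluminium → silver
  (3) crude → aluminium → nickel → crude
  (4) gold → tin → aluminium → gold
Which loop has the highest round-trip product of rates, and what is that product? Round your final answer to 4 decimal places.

(1) 1.76 × 0.126 × 5.4 = 1.19750
(2) 2.23 × 0.569 × 0.797 = 1.01129
(3) 1.57 × 1.83 × 0.385 = 1.10614
(4) 1.04 × 0.969 × 1.06 = 1.06823
Highest is cycle (1) at 1.1975 (>1, arbitrage).

1.1975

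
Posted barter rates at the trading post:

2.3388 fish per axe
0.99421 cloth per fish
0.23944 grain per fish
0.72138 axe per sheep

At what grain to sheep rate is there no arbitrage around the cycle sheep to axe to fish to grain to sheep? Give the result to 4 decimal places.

Known legs of the cycle: 0.72138 × 2.3388 × 0.23944 = 0.40397443897536
For no arbitrage the full-cycle product must be 1, so the missing rate is 1 / 0.40397443897536 ≈ 2.475404.

2.4754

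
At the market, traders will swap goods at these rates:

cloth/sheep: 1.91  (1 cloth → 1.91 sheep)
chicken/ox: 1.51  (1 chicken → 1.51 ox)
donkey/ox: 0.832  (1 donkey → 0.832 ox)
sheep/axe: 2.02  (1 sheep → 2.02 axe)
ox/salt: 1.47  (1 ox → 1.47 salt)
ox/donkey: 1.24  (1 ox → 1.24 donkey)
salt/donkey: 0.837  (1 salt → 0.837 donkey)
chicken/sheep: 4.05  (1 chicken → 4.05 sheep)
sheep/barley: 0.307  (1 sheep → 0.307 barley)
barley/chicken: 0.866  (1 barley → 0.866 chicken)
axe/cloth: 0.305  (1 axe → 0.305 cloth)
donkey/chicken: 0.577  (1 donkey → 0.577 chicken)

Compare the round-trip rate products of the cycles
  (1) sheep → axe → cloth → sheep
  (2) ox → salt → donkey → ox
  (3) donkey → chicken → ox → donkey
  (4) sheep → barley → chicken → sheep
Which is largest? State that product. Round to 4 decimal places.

(1) 2.02 × 0.305 × 1.91 = 1.17675
(2) 1.47 × 0.837 × 0.832 = 1.02368
(3) 0.577 × 1.51 × 1.24 = 1.08037
(4) 0.307 × 0.866 × 4.05 = 1.07674
Highest is cycle (1) at 1.1768 (>1, arbitrage).

1.1768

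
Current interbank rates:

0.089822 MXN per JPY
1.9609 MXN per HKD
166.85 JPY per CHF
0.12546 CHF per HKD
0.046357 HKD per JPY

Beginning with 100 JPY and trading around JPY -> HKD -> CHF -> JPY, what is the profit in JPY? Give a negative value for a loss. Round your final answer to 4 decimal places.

-2.9609

100 JPY × 0.046357 = 4.6357 HKD
4.6357 HKD × 0.12546 = 0.581594922 CHF
0.581594922 CHF × 166.85 = 97.0391127357 JPY
Net change: 97.0391127357 − 100 = -2.9608872643 JPY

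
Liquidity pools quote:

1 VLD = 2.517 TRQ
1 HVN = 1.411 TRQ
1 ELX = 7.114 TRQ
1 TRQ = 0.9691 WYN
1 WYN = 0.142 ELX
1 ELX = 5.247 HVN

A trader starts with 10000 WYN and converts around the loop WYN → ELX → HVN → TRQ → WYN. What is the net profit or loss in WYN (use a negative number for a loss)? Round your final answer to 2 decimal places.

188.14

10000 WYN × 0.142 = 1420 ELX
1420 ELX × 5.247 = 7450.74 HVN
7450.74 HVN × 1.411 = 10512.99414 TRQ
10512.99414 TRQ × 0.9691 = 10188.142621074 WYN
Net change: 10188.142621074 − 10000 = 188.142621074 WYN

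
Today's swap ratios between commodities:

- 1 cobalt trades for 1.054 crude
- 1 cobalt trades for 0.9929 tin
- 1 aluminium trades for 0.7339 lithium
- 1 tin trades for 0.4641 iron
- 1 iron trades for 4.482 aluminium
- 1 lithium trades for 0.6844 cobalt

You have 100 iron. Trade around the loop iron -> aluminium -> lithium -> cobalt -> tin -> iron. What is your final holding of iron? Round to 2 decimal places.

103.74

100 iron × 4.482 = 448.2 aluminium
448.2 aluminium × 0.7339 = 328.93398 lithium
328.93398 lithium × 0.6844 = 225.122415912 cobalt
225.122415912 cobalt × 0.9929 = 223.5240467590248 tin
223.5240467590248 tin × 0.4641 = 103.73751010086340968 iron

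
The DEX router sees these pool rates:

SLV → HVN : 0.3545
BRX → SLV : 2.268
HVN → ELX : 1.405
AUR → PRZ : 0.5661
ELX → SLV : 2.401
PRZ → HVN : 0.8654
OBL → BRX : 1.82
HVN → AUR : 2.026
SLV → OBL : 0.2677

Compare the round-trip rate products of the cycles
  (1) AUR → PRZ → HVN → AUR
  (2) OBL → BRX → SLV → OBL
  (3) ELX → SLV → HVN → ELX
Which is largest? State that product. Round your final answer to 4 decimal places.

(1) 0.5661 × 0.8654 × 2.026 = 0.99254
(2) 1.82 × 2.268 × 0.2677 = 1.10500
(3) 2.401 × 0.3545 × 1.405 = 1.19587
Highest is cycle (3) at 1.1959 (>1, arbitrage).

1.1959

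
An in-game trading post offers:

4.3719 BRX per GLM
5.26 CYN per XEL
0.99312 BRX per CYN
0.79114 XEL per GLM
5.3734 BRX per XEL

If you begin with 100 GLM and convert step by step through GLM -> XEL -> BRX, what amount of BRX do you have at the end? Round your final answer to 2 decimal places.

100 GLM × 0.79114 = 79.114 XEL
79.114 XEL × 5.3734 = 425.1111676 BRX

425.11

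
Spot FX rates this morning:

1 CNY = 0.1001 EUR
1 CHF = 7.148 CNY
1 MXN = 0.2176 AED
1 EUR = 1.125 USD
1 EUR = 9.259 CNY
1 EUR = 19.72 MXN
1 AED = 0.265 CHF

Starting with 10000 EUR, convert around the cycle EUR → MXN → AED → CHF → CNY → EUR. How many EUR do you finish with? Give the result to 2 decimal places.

10000 EUR × 19.72 = 197200 MXN
197200 MXN × 0.2176 = 42910.72 AED
42910.72 AED × 0.265 = 11371.3408 CHF
11371.3408 CHF × 7.148 = 81282.3440384 CNY
81282.3440384 CNY × 0.1001 = 8136.36263824384 EUR

8136.36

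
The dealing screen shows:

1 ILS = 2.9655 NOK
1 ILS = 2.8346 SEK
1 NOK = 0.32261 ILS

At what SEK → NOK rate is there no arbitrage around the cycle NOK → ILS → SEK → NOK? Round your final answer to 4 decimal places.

1.0935

Known legs of the cycle: 0.32261 × 2.8346 = 0.914470306
For no arbitrage the full-cycle product must be 1, so the missing rate is 1 / 0.914470306 ≈ 1.093529.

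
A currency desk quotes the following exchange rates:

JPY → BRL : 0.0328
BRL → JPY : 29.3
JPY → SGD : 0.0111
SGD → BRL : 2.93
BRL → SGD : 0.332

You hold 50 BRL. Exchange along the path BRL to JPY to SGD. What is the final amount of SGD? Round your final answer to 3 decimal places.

50 BRL × 29.3 = 1465 JPY
1465 JPY × 0.0111 = 16.2615 SGD

16.262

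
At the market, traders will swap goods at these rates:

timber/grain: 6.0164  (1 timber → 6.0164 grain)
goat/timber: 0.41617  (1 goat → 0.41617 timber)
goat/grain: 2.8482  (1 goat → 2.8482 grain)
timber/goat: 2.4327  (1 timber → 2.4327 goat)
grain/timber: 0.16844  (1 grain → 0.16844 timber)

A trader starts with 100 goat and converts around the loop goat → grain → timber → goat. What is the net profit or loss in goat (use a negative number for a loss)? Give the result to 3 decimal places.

100 goat × 2.8482 = 284.82 grain
284.82 grain × 0.16844 = 47.9750808 timber
47.9750808 timber × 2.4327 = 116.70897906216 goat
Net change: 116.70897906216 − 100 = 16.70897906216 goat

16.709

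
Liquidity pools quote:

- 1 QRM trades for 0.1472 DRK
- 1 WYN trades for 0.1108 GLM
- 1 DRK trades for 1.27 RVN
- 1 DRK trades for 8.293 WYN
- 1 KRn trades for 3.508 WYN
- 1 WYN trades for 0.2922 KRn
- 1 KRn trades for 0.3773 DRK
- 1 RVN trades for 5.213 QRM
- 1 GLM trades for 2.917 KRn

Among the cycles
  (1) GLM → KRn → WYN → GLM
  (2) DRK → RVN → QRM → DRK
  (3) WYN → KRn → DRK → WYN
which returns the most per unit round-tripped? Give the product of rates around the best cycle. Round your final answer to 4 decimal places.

(1) 2.917 × 3.508 × 0.1108 = 1.13380
(2) 1.27 × 5.213 × 0.1472 = 0.97454
(3) 0.2922 × 0.3773 × 8.293 = 0.91428
Highest is cycle (1) at 1.1338 (>1, arbitrage).

1.1338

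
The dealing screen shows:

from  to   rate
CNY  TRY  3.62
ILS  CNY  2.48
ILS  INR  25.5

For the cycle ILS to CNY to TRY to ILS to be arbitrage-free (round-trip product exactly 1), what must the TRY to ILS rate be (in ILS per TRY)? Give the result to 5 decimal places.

Known legs of the cycle: 2.48 × 3.62 = 8.9776
For no arbitrage the full-cycle product must be 1, so the missing rate is 1 / 8.9776 ≈ 0.1113883.

0.11139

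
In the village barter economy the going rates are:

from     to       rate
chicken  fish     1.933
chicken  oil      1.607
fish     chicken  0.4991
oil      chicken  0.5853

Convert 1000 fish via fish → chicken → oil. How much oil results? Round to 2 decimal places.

1000 fish × 0.4991 = 499.1 chicken
499.1 chicken × 1.607 = 802.0537 oil

802.05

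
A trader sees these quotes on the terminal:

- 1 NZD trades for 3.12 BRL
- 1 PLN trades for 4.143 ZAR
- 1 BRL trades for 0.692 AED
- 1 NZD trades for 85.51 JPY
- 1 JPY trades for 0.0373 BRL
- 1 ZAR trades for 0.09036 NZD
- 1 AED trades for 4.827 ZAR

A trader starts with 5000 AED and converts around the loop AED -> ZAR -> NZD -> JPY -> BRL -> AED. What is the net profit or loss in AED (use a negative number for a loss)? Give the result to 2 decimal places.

-186.56

5000 AED × 4.827 = 24135 ZAR
24135 ZAR × 0.09036 = 2180.8386 NZD
2180.8386 NZD × 85.51 = 186483.508686 JPY
186483.508686 JPY × 0.0373 = 6955.8348739878 BRL
6955.8348739878 BRL × 0.692 = 4813.4377327995576 AED
Net change: 4813.4377327995576 − 5000 = -186.5622672004424 AED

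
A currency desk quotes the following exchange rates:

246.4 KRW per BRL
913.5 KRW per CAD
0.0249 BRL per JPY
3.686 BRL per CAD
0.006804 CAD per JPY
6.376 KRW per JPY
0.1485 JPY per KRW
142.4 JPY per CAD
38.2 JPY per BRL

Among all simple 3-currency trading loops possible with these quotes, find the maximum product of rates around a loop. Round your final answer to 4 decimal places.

0.9580

BRL→JPY→CAD→BRL: 38.2 × 0.006804 × 3.686 = 0.95804
KRW→JPY→CAD→KRW: 0.1485 × 0.006804 × 913.5 = 0.92299
BRL→KRW→JPY→BRL: 246.4 × 0.1485 × 0.0249 = 0.91110
Maximum is BRL→JPY→CAD→BRL at 0.9580; no arbitrage — every cycle loses value.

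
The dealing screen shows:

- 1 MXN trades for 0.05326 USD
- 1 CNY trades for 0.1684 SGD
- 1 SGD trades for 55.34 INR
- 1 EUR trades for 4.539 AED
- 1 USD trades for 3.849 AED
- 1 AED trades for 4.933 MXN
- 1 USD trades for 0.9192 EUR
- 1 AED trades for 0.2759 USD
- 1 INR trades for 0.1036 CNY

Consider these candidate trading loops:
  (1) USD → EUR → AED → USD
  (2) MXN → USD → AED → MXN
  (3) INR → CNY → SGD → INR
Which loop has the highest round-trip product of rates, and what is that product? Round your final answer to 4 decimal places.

1.1511

(1) 0.9192 × 4.539 × 0.2759 = 1.15112
(2) 0.05326 × 3.849 × 4.933 = 1.01125
(3) 0.1036 × 0.1684 × 55.34 = 0.96547
Highest is cycle (1) at 1.1511 (>1, arbitrage).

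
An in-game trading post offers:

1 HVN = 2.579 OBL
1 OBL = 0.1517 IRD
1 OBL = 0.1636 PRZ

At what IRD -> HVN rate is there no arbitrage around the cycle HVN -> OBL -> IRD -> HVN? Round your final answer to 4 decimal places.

Known legs of the cycle: 2.579 × 0.1517 = 0.3912343
For no arbitrage the full-cycle product must be 1, so the missing rate is 1 / 0.3912343 ≈ 2.556013.

2.5560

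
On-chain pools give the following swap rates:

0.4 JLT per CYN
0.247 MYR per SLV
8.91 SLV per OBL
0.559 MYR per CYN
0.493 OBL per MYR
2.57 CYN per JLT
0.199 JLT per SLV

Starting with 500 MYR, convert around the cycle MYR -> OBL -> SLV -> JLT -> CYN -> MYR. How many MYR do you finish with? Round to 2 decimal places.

627.90

500 MYR × 0.493 = 246.5 OBL
246.5 OBL × 8.91 = 2196.315 SLV
2196.315 SLV × 0.199 = 437.066685 JLT
437.066685 JLT × 2.57 = 1123.26138045 CYN
1123.26138045 CYN × 0.559 = 627.90311167155 MYR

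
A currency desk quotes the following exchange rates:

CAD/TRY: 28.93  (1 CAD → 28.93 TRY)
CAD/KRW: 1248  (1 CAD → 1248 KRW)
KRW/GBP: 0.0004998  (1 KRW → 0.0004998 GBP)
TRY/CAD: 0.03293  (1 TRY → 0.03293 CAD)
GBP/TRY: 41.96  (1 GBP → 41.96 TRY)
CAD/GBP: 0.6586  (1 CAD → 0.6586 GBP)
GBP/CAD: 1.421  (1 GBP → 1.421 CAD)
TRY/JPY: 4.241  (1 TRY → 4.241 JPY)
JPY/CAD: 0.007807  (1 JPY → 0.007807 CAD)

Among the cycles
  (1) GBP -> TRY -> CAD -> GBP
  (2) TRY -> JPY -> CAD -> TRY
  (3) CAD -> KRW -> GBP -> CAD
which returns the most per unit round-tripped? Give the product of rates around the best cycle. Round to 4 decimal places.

(1) 41.96 × 0.03293 × 0.6586 = 0.91002
(2) 4.241 × 0.007807 × 28.93 = 0.95786
(3) 1248 × 0.0004998 × 1.421 = 0.88635
Highest is cycle (2) at 0.9579 (≤1, no arbitrage).

0.9579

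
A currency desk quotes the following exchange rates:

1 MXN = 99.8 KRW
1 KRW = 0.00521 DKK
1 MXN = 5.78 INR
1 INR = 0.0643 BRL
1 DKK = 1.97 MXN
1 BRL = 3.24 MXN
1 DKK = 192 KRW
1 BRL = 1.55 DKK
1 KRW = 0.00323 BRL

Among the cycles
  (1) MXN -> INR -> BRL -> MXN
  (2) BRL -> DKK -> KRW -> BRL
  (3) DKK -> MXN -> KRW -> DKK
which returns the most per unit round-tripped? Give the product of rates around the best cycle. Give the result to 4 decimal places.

1.2042

(1) 5.78 × 0.0643 × 3.24 = 1.20416
(2) 1.55 × 192 × 0.00323 = 0.96125
(3) 1.97 × 99.8 × 0.00521 = 1.02432
Highest is cycle (1) at 1.2042 (>1, arbitrage).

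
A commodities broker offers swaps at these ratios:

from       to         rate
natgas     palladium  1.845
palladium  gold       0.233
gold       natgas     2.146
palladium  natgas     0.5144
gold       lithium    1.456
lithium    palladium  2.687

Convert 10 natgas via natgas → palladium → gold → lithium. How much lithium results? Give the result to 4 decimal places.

6.2591

10 natgas × 1.845 = 18.45 palladium
18.45 palladium × 0.233 = 4.29885 gold
4.29885 gold × 1.456 = 6.2591256 lithium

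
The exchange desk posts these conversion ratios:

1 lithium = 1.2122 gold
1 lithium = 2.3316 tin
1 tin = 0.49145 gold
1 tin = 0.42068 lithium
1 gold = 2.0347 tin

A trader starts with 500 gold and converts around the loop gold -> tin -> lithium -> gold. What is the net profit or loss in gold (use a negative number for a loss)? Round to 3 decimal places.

500 gold × 2.0347 = 1017.35 tin
1017.35 tin × 0.42068 = 427.978798 lithium
427.978798 lithium × 1.2122 = 518.7958989356 gold
Net change: 518.7958989356 − 500 = 18.7958989356 gold

18.796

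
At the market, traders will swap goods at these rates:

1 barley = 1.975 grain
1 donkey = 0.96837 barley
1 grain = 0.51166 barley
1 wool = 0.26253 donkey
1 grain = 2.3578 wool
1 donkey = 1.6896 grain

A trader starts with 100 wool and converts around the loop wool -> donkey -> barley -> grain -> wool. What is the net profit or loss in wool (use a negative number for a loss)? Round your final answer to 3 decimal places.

100 wool × 0.26253 = 26.253 donkey
26.253 donkey × 0.96837 = 25.42261761 barley
25.42261761 barley × 1.975 = 50.20966977975 grain
50.20966977975 grain × 2.3578 = 118.38435940669455 wool
Net change: 118.38435940669455 − 100 = 18.38435940669455 wool

18.384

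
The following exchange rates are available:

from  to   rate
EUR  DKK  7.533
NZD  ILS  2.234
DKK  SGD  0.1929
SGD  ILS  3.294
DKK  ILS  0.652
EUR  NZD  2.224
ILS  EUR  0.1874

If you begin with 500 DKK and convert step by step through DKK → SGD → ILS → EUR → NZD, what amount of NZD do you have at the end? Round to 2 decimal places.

132.41

500 DKK × 0.1929 = 96.45 SGD
96.45 SGD × 3.294 = 317.7063 ILS
317.7063 ILS × 0.1874 = 59.53816062 EUR
59.53816062 EUR × 2.224 = 132.41286921888 NZD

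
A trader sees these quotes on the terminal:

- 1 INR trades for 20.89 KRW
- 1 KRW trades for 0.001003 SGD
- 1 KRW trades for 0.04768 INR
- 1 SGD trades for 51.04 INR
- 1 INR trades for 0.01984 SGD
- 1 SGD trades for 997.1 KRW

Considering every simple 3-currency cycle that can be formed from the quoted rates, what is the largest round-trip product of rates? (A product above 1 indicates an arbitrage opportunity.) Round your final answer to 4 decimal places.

1.0694

INR→KRW→SGD→INR: 20.89 × 0.001003 × 51.04 = 1.06942
INR→SGD→KRW→INR: 0.01984 × 997.1 × 0.04768 = 0.94323
Maximum is INR→KRW→SGD→INR at 1.0694; arbitrage exists.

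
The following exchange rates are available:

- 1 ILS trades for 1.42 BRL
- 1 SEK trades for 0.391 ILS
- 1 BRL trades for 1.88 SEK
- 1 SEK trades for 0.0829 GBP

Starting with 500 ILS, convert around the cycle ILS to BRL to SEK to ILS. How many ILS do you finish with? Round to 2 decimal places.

521.91

500 ILS × 1.42 = 710 BRL
710 BRL × 1.88 = 1334.8 SEK
1334.8 SEK × 0.391 = 521.9068 ILS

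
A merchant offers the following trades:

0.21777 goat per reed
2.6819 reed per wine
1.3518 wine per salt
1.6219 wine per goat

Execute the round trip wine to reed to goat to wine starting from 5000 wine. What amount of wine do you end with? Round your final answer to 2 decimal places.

4736.25

5000 wine × 2.6819 = 13409.5 reed
13409.5 reed × 0.21777 = 2920.186815 goat
2920.186815 goat × 1.6219 = 4736.2509952485 wine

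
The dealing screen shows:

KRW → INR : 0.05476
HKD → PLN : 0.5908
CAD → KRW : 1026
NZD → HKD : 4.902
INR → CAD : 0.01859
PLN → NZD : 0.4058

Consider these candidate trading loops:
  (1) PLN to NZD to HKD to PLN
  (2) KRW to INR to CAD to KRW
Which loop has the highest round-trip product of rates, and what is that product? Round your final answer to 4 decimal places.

1.1752

(1) 0.4058 × 4.902 × 0.5908 = 1.17524
(2) 0.05476 × 0.01859 × 1026 = 1.04446
Highest is cycle (1) at 1.1752 (>1, arbitrage).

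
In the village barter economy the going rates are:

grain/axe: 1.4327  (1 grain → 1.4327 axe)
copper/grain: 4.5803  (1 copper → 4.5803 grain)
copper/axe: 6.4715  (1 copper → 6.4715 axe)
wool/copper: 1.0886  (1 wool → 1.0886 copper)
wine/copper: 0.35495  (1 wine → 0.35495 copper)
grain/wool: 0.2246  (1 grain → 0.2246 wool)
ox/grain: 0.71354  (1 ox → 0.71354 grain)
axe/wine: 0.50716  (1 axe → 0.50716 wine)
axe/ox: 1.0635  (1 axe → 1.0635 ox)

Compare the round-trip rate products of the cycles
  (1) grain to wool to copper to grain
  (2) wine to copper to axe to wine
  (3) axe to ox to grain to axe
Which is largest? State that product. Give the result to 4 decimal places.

(1) 0.2246 × 1.0886 × 4.5803 = 1.11988
(2) 0.35495 × 6.4715 × 0.50716 = 1.16498
(3) 1.0635 × 0.71354 × 1.4327 = 1.08720
Highest is cycle (2) at 1.1650 (>1, arbitrage).

1.1650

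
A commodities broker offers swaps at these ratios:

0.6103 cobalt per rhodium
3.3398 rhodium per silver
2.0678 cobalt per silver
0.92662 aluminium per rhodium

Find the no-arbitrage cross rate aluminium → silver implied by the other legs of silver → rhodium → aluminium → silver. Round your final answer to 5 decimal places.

Known legs of the cycle: 3.3398 × 0.92662 = 3.094725476
For no arbitrage the full-cycle product must be 1, so the missing rate is 1 / 3.094725476 ≈ 0.3231304.

0.32313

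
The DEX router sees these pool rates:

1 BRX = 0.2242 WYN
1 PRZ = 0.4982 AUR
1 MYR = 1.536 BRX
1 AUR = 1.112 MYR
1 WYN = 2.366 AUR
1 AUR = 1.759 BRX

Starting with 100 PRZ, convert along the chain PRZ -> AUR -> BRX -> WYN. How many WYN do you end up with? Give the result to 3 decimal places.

19.647

100 PRZ × 0.4982 = 49.82 AUR
49.82 AUR × 1.759 = 87.63338 BRX
87.63338 BRX × 0.2242 = 19.647403796 WYN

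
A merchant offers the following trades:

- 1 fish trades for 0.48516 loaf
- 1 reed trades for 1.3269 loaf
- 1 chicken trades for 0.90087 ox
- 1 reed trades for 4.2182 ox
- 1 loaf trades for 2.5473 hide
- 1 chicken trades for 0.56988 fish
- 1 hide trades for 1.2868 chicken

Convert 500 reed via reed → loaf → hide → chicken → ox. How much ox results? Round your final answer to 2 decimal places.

1959.12

500 reed × 1.3269 = 663.45 loaf
663.45 loaf × 2.5473 = 1690.006185 hide
1690.006185 hide × 1.2868 = 2174.699958858 chicken
2174.699958858 chicken × 0.90087 = 1959.12195193640646 ox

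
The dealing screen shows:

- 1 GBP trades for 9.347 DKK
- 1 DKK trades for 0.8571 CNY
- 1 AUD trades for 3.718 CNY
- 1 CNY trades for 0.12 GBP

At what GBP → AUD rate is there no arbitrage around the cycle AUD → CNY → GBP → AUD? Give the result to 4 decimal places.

2.2413

Known legs of the cycle: 3.718 × 0.12 = 0.44616
For no arbitrage the full-cycle product must be 1, so the missing rate is 1 / 0.44616 ≈ 2.241348.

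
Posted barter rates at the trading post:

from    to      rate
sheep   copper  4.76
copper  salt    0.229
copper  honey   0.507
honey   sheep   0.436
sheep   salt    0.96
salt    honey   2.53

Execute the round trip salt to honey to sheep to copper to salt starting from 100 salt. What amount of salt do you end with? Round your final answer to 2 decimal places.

100 salt × 2.53 = 253 honey
253 honey × 0.436 = 110.308 sheep
110.308 sheep × 4.76 = 525.06608 copper
525.06608 copper × 0.229 = 120.24013232 salt

120.24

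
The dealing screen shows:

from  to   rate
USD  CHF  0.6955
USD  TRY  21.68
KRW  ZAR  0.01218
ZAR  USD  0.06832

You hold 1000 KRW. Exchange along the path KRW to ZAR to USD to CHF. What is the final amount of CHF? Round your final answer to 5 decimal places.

1000 KRW × 0.01218 = 12.18 ZAR
12.18 ZAR × 0.06832 = 0.8321376 USD
0.8321376 USD × 0.6955 = 0.5787517008 CHF

0.57875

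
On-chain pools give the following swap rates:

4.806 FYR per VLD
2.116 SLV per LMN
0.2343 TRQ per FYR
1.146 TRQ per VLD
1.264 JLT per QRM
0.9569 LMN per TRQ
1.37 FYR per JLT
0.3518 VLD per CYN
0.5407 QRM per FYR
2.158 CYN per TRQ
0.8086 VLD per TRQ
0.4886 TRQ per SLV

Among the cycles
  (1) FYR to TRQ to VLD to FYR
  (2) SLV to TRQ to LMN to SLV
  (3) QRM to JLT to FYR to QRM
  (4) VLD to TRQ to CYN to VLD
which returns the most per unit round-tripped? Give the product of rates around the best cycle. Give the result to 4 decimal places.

(1) 0.2343 × 0.8086 × 4.806 = 0.91052
(2) 0.4886 × 0.9569 × 2.116 = 0.98932
(3) 1.264 × 1.37 × 0.5407 = 0.93632
(4) 1.146 × 2.158 × 0.3518 = 0.87003
Highest is cycle (2) at 0.9893 (≤1, no arbitrage).

0.9893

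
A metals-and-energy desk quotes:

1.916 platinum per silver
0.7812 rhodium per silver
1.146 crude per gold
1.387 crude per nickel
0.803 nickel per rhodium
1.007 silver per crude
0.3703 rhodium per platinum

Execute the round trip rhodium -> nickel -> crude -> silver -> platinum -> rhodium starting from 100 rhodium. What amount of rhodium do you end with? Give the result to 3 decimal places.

79.574

100 rhodium × 0.803 = 80.3 nickel
80.3 nickel × 1.387 = 111.3761 crude
111.3761 crude × 1.007 = 112.1557327 silver
112.1557327 silver × 1.916 = 214.8903838532 platinum
214.8903838532 platinum × 0.3703 = 79.57390914083996 rhodium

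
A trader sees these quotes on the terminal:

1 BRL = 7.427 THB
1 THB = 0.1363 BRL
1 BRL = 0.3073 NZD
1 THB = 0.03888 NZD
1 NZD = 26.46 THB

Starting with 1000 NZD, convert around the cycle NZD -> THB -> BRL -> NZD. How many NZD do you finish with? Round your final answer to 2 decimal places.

1108.28

1000 NZD × 26.46 = 26460 THB
26460 THB × 0.1363 = 3606.498 BRL
3606.498 BRL × 0.3073 = 1108.2768354 NZD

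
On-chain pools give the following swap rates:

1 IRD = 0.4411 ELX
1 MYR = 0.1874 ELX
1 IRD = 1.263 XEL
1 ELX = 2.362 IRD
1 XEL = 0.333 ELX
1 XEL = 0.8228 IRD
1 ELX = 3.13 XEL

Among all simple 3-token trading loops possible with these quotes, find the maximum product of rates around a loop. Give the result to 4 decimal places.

1.1360

XEL→IRD→ELX→XEL: 0.8228 × 0.4411 × 3.13 = 1.13599
XEL→ELX→IRD→XEL: 0.333 × 2.362 × 1.263 = 0.99341
Maximum is XEL→IRD→ELX→XEL at 1.1360; arbitrage exists.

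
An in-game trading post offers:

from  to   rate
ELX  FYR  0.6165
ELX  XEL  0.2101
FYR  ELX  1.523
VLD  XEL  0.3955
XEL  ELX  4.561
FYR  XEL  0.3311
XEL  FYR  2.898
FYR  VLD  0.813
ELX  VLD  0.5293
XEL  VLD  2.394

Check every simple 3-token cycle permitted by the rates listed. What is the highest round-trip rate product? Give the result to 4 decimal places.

0.9548

VLD→XEL→ELX→VLD: 0.3955 × 4.561 × 0.5293 = 0.95479
VLD→XEL→FYR→VLD: 0.3955 × 2.898 × 0.813 = 0.93183
ELX→FYR→XEL→ELX: 0.6165 × 0.3311 × 4.561 = 0.93101
ELX→XEL→FYR→ELX: 0.2101 × 2.898 × 1.523 = 0.92731
Maximum is VLD→XEL→ELX→VLD at 0.9548; no arbitrage — every cycle loses value.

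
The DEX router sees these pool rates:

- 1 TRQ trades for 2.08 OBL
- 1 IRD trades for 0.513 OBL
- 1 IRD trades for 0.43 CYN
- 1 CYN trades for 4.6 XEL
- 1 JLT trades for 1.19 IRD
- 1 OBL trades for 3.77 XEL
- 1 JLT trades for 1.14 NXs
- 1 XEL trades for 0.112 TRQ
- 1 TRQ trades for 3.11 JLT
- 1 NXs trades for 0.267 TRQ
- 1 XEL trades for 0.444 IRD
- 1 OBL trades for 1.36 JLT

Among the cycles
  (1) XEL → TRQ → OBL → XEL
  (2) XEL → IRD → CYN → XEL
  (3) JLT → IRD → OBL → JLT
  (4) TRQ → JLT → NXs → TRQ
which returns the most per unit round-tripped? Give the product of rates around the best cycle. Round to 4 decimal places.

(1) 0.112 × 2.08 × 3.77 = 0.87826
(2) 0.444 × 0.43 × 4.6 = 0.87823
(3) 1.19 × 0.513 × 1.36 = 0.83024
(4) 3.11 × 1.14 × 0.267 = 0.94662
Highest is cycle (4) at 0.9466 (≤1, no arbitrage).

0.9466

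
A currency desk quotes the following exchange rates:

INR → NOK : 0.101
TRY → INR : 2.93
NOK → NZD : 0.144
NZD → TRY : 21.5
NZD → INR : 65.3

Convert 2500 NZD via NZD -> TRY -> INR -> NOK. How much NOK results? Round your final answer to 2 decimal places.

2500 NZD × 21.5 = 53750 TRY
53750 TRY × 2.93 = 157487.5 INR
157487.5 INR × 0.101 = 15906.2375 NOK

15906.24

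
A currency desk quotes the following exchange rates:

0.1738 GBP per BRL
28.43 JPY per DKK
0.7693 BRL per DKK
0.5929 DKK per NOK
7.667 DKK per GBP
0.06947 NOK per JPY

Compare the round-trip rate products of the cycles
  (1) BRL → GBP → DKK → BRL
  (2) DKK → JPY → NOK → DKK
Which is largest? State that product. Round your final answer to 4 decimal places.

1.1710

(1) 0.1738 × 7.667 × 0.7693 = 1.02511
(2) 28.43 × 0.06947 × 0.5929 = 1.17100
Highest is cycle (2) at 1.1710 (>1, arbitrage).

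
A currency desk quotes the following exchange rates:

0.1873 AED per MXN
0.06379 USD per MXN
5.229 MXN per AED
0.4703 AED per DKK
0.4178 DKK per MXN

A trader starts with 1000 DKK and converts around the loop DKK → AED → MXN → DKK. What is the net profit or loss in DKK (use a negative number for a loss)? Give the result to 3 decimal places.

1000 DKK × 0.4703 = 470.3 AED
470.3 AED × 5.229 = 2459.1987 MXN
2459.1987 MXN × 0.4178 = 1027.45321686 DKK
Net change: 1027.45321686 − 1000 = 27.45321686 DKK

27.453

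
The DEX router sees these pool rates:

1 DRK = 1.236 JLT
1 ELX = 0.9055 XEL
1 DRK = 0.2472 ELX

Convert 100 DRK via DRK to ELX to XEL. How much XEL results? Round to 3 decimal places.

100 DRK × 0.2472 = 24.72 ELX
24.72 ELX × 0.9055 = 22.38396 XEL

22.384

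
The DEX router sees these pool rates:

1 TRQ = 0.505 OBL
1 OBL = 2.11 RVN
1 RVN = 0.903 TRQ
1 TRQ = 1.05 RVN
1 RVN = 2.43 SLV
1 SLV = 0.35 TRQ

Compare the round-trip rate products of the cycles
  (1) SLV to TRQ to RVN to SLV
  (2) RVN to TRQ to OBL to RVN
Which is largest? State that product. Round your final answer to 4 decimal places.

(1) 0.35 × 1.05 × 2.43 = 0.89303
(2) 0.903 × 0.505 × 2.11 = 0.96219
Highest is cycle (2) at 0.9622 (≤1, no arbitrage).

0.9622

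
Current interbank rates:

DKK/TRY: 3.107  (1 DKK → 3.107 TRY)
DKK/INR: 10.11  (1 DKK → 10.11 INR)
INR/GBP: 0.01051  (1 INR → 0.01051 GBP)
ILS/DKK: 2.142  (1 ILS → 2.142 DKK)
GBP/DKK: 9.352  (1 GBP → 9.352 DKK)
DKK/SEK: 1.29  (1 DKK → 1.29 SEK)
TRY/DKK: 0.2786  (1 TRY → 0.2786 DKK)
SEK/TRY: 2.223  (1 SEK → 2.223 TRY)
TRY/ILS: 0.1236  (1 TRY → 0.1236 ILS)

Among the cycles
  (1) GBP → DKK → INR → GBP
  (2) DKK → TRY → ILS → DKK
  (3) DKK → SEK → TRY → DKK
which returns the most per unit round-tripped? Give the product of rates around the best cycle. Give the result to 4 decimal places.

0.9937

(1) 9.352 × 10.11 × 0.01051 = 0.99371
(2) 3.107 × 0.1236 × 2.142 = 0.82258
(3) 1.29 × 2.223 × 0.2786 = 0.79893
Highest is cycle (1) at 0.9937 (≤1, no arbitrage).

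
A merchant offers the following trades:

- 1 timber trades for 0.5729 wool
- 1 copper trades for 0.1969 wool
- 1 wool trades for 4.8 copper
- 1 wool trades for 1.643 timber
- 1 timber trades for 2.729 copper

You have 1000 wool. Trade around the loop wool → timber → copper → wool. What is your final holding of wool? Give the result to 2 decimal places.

882.85

1000 wool × 1.643 = 1643 timber
1643 timber × 2.729 = 4483.747 copper
4483.747 copper × 0.1969 = 882.8497843 wool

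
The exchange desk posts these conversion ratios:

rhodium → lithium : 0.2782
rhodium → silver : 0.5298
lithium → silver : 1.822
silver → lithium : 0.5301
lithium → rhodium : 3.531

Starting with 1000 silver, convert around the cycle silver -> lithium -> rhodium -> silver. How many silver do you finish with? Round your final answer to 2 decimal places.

1000 silver × 0.5301 = 530.1 lithium
530.1 lithium × 3.531 = 1871.7831 rhodium
1871.7831 rhodium × 0.5298 = 991.67068638 silver

991.67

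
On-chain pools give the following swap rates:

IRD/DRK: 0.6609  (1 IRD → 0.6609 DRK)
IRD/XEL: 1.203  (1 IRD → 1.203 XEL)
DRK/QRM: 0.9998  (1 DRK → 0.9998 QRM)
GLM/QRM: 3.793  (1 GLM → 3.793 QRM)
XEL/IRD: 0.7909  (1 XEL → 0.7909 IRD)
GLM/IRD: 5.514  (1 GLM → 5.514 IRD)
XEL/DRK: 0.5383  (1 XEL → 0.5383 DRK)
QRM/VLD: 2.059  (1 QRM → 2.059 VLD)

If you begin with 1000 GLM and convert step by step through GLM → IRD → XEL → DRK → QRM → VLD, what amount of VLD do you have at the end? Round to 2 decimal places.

1000 GLM × 5.514 = 5514 IRD
5514 IRD × 1.203 = 6633.342 XEL
6633.342 XEL × 0.5383 = 3570.7279986 DRK
3570.7279986 DRK × 0.9998 = 3570.01385300028 QRM
3570.01385300028 QRM × 2.059 = 7350.65852332757652 VLD

7350.66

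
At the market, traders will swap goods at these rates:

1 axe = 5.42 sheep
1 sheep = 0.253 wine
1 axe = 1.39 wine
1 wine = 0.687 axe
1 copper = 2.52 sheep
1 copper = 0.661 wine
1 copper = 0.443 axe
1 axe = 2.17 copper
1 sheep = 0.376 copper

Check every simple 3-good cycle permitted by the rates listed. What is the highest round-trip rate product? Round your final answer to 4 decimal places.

0.9854

axe→copper→wine→axe: 2.17 × 0.661 × 0.687 = 0.98541
axe→sheep→wine→axe: 5.42 × 0.253 × 0.687 = 0.94206
axe→sheep→copper→axe: 5.42 × 0.376 × 0.443 = 0.90280
Maximum is axe→copper→wine→axe at 0.9854; no arbitrage — every cycle loses value.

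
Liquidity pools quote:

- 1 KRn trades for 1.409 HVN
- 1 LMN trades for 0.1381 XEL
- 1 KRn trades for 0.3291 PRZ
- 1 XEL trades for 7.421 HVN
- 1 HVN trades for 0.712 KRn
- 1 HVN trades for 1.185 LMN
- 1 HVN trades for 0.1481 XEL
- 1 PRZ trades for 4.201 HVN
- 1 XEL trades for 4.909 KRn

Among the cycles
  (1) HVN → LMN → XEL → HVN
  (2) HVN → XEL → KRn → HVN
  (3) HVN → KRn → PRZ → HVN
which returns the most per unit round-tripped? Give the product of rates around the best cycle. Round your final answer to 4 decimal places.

1.2144

(1) 1.185 × 0.1381 × 7.421 = 1.21444
(2) 0.1481 × 4.909 × 1.409 = 1.02438
(3) 0.712 × 0.3291 × 4.201 = 0.98437
Highest is cycle (1) at 1.2144 (>1, arbitrage).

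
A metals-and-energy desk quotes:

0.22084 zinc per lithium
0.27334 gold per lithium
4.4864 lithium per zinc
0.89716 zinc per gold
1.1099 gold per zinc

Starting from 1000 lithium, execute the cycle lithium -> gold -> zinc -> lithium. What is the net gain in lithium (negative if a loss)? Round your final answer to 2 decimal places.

100.20

1000 lithium × 0.27334 = 273.34 gold
273.34 gold × 0.89716 = 245.2297144 zinc
245.2297144 zinc × 4.4864 = 1100.19859068416 lithium
Net change: 1100.19859068416 − 1000 = 100.19859068416 lithium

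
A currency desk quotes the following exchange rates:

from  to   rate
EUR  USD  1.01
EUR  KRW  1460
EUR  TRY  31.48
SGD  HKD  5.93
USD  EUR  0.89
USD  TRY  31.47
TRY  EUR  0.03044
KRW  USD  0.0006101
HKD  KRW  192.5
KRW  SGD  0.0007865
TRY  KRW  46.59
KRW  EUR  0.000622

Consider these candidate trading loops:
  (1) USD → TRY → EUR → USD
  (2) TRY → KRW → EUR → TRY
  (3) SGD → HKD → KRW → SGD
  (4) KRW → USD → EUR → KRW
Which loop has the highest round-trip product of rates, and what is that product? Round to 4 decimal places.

0.9675

(1) 31.47 × 0.03044 × 1.01 = 0.96753
(2) 46.59 × 0.000622 × 31.48 = 0.91226
(3) 5.93 × 192.5 × 0.0007865 = 0.89781
(4) 0.0006101 × 0.89 × 1460 = 0.79276
Highest is cycle (1) at 0.9675 (≤1, no arbitrage).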